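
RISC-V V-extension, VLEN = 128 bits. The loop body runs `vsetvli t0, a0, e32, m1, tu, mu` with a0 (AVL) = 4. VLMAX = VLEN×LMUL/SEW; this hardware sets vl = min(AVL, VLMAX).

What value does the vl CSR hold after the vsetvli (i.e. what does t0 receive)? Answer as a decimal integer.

vl = 4

VLMAX = VLEN×LMUL/SEW = 128×1/32 = 4
vl ← min(4, 4) = 4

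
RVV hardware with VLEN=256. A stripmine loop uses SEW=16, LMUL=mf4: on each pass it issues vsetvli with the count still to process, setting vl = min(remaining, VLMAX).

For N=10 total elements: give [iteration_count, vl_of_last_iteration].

lanes per group: 256·1/4/16 = 4
N=10: ⌈10/4⌉ = 3 iters; last vl = 10 − 2×4 = 2

[iterations, last_vl] = [3, 2]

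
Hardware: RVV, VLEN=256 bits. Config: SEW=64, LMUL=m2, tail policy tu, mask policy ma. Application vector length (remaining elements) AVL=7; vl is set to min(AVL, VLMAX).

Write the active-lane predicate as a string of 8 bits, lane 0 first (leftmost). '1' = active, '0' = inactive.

VLMAX = (256 × 2) / 64 = 8 lanes
vl ← min(7, 8) = 7
bits (lane 0 leftmost): 11111110

predicate = 11111110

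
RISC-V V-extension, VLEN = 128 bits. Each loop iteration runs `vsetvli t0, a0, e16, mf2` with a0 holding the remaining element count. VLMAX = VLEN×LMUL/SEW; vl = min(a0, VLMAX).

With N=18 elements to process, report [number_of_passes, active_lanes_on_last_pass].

VLMAX = VLEN×LMUL/SEW = 128×1/2/16 = 4
18 elements at 4/iter → 5 passes, remainder 2 on the last

[iterations, last_vl] = [5, 2]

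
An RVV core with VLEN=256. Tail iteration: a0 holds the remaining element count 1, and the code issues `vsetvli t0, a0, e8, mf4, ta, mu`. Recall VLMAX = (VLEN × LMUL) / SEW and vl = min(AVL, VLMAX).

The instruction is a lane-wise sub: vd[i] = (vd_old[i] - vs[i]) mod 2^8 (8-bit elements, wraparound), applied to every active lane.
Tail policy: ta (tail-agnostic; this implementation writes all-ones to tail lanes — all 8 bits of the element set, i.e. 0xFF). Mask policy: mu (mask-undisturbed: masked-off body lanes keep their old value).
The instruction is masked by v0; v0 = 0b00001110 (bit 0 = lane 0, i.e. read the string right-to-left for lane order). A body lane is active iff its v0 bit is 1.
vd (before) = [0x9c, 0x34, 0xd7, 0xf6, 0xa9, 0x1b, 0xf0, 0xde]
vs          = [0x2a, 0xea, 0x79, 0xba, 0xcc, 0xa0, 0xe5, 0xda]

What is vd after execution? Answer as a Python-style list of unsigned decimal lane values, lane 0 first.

VLMAX = VLEN×LMUL/SEW = 256×1/4/8 = 8
vl = min(AVL, VLMAX) = min(1, 8) = 1
vd[0] mask-off/keep -> 0x9c
vd[1] tail/ones -> 0xff
vd[2] tail/ones -> 0xff
vd[3] tail/ones -> 0xff
vd[4] tail/ones -> 0xff
vd[5] tail/ones -> 0xff
vd[6] tail/ones -> 0xff
vd[7] tail/ones -> 0xff

vd = [156, 255, 255, 255, 255, 255, 255, 255]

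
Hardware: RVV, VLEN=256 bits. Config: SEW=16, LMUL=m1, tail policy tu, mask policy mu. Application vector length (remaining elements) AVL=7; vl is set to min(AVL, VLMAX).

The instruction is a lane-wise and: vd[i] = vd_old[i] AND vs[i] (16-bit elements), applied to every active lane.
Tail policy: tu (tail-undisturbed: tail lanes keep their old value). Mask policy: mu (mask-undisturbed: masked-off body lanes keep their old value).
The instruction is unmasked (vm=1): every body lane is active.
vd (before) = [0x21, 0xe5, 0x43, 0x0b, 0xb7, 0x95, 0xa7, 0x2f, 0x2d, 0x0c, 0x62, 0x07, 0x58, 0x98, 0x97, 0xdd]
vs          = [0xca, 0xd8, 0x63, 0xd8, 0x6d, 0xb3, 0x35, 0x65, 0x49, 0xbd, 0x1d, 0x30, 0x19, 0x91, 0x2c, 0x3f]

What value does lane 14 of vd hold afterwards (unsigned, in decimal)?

vd[14] = 151

VLMAX = (256 × 1) / 16 = 16 lanes
AVL=7 ≤ VLMAX=16, so vl = 7
[0] and(0x21,0xca) = 0x00
[1] and(0xe5,0xd8) = 0xc0
[2] and(0x43,0x63) = 0x43
[3] and(0x0b,0xd8) = 0x08
[4] and(0xb7,0x6d) = 0x25
[5] and(0x95,0xb3) = 0x91
[6] and(0xa7,0x35) = 0x25
[7] tail/keep = 0x2f
[8] tail/keep = 0x2d
[9] tail/keep = 0x0c
[10] tail/keep = 0x62
[11] tail/keep = 0x07
[12] tail/keep = 0x58
[13] tail/keep = 0x98
[14] tail/keep = 0x97
[15] tail/keep = 0xdd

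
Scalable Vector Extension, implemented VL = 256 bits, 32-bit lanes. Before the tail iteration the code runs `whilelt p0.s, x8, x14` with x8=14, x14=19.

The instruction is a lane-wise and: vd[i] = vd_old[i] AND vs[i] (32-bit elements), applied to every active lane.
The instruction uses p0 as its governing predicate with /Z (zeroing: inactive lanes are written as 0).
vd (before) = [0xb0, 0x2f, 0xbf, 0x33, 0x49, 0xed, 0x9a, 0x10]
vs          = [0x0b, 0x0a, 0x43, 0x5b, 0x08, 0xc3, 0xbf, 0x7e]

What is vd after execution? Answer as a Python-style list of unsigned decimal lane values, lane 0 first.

register lanes = 256/32 = 8
p0[j] = (14+j < 19); true for j=0..4 → 5 lanes set
vd[0] and(0xb0,0x0b) -> 0x00
vd[1] and(0x2f,0x0a) -> 0x0a
vd[2] and(0xbf,0x43) -> 0x03
vd[3] and(0x33,0x5b) -> 0x13
vd[4] and(0x49,0x08) -> 0x08
vd[5] tail/zero -> 0x00
vd[6] tail/zero -> 0x00
vd[7] tail/zero -> 0x00

vd = [0, 10, 3, 19, 8, 0, 0, 0]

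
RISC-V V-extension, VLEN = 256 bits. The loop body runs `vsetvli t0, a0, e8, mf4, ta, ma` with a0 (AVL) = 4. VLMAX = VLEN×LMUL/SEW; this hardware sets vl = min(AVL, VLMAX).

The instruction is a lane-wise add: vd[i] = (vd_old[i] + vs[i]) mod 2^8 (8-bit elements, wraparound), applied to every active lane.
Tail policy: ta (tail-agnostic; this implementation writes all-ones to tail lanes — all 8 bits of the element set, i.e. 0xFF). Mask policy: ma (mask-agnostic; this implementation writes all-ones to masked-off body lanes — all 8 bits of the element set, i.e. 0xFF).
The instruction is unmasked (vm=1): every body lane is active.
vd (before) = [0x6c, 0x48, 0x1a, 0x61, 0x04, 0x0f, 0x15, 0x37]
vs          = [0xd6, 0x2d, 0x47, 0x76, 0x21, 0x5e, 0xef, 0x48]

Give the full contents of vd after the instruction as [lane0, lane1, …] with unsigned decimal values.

lanes per group: 256·1/4/8 = 8
AVL=4 ≤ VLMAX=8, so vl = 4
lane  0: add(0x6c,0xd6) ⇒ 0x42
lane  1: add(0x48,0x2d) ⇒ 0x75
lane  2: add(0x1a,0x47) ⇒ 0x61
lane  3: add(0x61,0x76) ⇒ 0xd7
lane  4: tail/ones ⇒ 0xff
lane  5: tail/ones ⇒ 0xff
lane  6: tail/ones ⇒ 0xff
lane  7: tail/ones ⇒ 0xff

vd = [66, 117, 97, 215, 255, 255, 255, 255]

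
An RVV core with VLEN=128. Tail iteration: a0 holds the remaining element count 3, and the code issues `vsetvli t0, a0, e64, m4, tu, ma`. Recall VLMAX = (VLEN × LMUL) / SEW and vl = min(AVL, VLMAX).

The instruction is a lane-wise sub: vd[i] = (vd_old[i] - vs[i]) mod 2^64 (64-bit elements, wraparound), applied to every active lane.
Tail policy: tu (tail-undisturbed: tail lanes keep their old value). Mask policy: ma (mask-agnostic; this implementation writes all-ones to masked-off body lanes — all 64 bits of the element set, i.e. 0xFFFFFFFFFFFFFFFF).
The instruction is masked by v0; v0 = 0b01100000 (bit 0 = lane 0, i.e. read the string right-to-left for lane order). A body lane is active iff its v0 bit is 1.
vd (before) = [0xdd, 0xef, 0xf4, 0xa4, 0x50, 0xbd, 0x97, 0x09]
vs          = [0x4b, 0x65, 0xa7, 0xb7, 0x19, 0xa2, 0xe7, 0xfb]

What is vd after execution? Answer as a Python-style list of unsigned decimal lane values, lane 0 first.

VLMAX = (128 × 4) / 64 = 8 lanes
AVL=3 ≤ VLMAX=8, so vl = 3
  i=0: mask-off/ones → 18446744073709551615
  i=1: mask-off/ones → 18446744073709551615
  i=2: mask-off/ones → 18446744073709551615
  i=3: tail/keep → 164
  i=4: tail/keep → 80
  i=5: tail/keep → 189
  i=6: tail/keep → 151
  i=7: tail/keep → 9

vd = [18446744073709551615, 18446744073709551615, 18446744073709551615, 164, 80, 189, 151, 9]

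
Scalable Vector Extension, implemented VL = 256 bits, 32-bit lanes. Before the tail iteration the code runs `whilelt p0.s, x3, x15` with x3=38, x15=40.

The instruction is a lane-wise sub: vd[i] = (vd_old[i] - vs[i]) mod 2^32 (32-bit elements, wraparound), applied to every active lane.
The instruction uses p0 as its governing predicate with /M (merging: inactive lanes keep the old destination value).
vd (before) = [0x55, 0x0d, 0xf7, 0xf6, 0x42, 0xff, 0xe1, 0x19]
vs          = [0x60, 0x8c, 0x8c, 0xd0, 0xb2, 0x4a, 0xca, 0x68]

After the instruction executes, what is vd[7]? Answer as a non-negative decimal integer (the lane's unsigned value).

256-bit reg / 32-bit elem → 8 lanes
p0[j] = (38+j < 40); true for j=0..1 → 2 lanes set
[0] sub(0x55,0x60) = 0xfffffff5
[1] sub(0x0d,0x8c) = 0xffffff81
[2] tail/keep = 0xf7
[3] tail/keep = 0xf6
[4] tail/keep = 0x42
[5] tail/keep = 0xff
[6] tail/keep = 0xe1
[7] tail/keep = 0x19

vd[7] = 25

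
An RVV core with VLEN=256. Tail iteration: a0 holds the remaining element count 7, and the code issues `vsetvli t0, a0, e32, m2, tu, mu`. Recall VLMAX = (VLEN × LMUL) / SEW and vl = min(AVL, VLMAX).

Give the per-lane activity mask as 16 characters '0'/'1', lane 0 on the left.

VLMAX = (256 × 2) / 32 = 16 lanes
AVL=7 ≤ VLMAX=16, so vl = 7
bits (lane 0 leftmost): 1111111000000000

predicate = 1111111000000000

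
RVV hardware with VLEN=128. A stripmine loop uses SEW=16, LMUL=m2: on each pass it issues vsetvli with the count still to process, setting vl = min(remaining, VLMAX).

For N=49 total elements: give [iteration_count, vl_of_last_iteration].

[iterations, last_vl] = [4, 1]

VLMAX = VLEN×LMUL/SEW = 128×2/16 = 16
N=49: ⌈49/16⌉ = 4 iters; last vl = 49 − 3×16 = 1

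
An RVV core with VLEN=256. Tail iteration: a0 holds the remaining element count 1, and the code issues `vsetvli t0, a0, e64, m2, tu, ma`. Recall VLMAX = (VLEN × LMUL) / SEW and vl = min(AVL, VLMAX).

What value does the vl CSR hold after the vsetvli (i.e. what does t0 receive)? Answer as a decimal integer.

VLMAX = VLEN×LMUL/SEW = 256×2/64 = 8
AVL=1 ≤ VLMAX=8, so vl = 1

vl = 1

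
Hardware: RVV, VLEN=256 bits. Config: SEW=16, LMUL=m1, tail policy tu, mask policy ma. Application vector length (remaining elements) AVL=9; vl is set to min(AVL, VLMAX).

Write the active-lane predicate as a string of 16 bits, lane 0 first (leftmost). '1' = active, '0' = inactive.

VLMAX = (256 × 1) / 16 = 16 lanes
vl = min(AVL, VLMAX) = min(9, 16) = 9
bits (lane 0 leftmost): 1111111110000000

predicate = 1111111110000000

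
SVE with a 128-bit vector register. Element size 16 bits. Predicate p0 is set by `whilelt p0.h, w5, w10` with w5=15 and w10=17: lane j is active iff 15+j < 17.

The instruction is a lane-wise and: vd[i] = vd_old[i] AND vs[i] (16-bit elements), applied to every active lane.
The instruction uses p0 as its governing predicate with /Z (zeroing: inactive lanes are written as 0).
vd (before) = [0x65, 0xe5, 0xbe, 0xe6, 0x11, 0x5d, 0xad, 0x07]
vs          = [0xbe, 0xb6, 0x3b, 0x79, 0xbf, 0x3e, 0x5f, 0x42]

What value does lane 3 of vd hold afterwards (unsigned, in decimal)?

vd[3] = 0

register lanes = 128/16 = 8
p0[j] = (15+j < 17); true for j=0..1 → 2 lanes set
vd[0] and(0x65,0xbe) -> 0x24
vd[1] and(0xe5,0xb6) -> 0xa4
vd[2] tail/zero -> 0x00
vd[3] tail/zero -> 0x00
vd[4] tail/zero -> 0x00
vd[5] tail/zero -> 0x00
vd[6] tail/zero -> 0x00
vd[7] tail/zero -> 0x00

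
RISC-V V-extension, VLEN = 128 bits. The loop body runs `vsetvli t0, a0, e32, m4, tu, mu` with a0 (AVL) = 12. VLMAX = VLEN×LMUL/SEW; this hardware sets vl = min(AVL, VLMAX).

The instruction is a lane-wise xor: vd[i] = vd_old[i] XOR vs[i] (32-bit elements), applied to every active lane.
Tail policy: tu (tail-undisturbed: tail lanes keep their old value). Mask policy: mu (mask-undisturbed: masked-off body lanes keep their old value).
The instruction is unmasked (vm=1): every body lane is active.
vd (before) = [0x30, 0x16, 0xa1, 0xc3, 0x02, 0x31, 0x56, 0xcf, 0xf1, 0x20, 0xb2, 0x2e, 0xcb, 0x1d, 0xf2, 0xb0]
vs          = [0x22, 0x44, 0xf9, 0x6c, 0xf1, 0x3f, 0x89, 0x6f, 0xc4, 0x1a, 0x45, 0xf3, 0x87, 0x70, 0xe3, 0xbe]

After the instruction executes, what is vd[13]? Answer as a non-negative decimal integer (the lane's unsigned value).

vd[13] = 29

VLMAX = VLEN×LMUL/SEW = 128×4/32 = 16
vl = min(AVL, VLMAX) = min(12, 16) = 12
[0] xor(0x30,0x22) = 0x12
[1] xor(0x16,0x44) = 0x52
[2] xor(0xa1,0xf9) = 0x58
[3] xor(0xc3,0x6c) = 0xaf
[4] xor(0x02,0xf1) = 0xf3
[5] xor(0x31,0x3f) = 0x0e
[6] xor(0x56,0x89) = 0xdf
[7] xor(0xcf,0x6f) = 0xa0
[8] xor(0xf1,0xc4) = 0x35
[9] xor(0x20,0x1a) = 0x3a
[10] xor(0xb2,0x45) = 0xf7
[11] xor(0x2e,0xf3) = 0xdd
[12] tail/keep = 0xcb
[13] tail/keep = 0x1d
[14] tail/keep = 0xf2
[15] tail/keep = 0xb0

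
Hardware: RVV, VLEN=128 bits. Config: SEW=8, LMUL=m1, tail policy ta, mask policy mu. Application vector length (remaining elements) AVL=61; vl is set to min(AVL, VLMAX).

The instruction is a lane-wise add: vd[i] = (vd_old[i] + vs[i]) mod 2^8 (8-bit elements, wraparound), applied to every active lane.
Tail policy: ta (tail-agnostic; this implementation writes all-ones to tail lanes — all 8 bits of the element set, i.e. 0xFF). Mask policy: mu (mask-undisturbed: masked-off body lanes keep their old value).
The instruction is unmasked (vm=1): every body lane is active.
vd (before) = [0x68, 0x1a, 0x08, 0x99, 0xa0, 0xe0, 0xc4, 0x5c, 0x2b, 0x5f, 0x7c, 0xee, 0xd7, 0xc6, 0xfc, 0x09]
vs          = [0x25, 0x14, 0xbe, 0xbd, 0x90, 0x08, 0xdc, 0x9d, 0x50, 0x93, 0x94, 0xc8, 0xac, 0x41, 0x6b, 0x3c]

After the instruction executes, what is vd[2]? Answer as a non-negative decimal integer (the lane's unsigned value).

lanes per group: 128·1/8 = 16
vl ← min(61, 16) = 16
lane  0: add(0x68,0x25) ⇒ 0x8d
lane  1: add(0x1a,0x14) ⇒ 0x2e
lane  2: add(0x08,0xbe) ⇒ 0xc6
lane  3: add(0x99,0xbd) ⇒ 0x56
lane  4: add(0xa0,0x90) ⇒ 0x30
lane  5: add(0xe0,0x08) ⇒ 0xe8
lane  6: add(0xc4,0xdc) ⇒ 0xa0
lane  7: add(0x5c,0x9d) ⇒ 0xf9
lane  8: add(0x2b,0x50) ⇒ 0x7b
lane  9: add(0x5f,0x93) ⇒ 0xf2
lane 10: add(0x7c,0x94) ⇒ 0x10
lane 11: add(0xee,0xc8) ⇒ 0xb6
lane 12: add(0xd7,0xac) ⇒ 0x83
lane 13: add(0xc6,0x41) ⇒ 0x07
lane 14: add(0xfc,0x6b) ⇒ 0x67
lane 15: add(0x09,0x3c) ⇒ 0x45

vd[2] = 198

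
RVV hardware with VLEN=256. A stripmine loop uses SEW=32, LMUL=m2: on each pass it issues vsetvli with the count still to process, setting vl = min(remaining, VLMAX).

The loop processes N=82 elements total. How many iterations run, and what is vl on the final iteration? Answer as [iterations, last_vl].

VLMAX = VLEN×LMUL/SEW = 256×2/32 = 16
82 elements at 16/iter → 6 passes, remainder 2 on the last

[iterations, last_vl] = [6, 2]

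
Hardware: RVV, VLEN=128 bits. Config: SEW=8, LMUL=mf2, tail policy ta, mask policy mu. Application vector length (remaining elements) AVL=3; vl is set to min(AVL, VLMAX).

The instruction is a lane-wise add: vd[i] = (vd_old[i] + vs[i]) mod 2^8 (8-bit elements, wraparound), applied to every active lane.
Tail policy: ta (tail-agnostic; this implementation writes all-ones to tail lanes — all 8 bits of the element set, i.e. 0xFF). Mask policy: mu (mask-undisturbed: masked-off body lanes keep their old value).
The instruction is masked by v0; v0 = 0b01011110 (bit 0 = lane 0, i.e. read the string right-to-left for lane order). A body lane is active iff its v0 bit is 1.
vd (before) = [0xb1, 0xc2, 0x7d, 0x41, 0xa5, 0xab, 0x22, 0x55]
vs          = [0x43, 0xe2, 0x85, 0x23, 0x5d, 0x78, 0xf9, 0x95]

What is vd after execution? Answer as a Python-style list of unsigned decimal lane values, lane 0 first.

VLMAX = (128 × 1/2) / 8 = 8 lanes
vl = min(AVL, VLMAX) = min(3, 8) = 3
[0] mask-off/keep = 0xb1
[1] add(0xc2,0xe2) = 0xa4
[2] add(0x7d,0x85) = 0x02
[3] tail/ones = 0xff
[4] tail/ones = 0xff
[5] tail/ones = 0xff
[6] tail/ones = 0xff
[7] tail/ones = 0xff

vd = [177, 164, 2, 255, 255, 255, 255, 255]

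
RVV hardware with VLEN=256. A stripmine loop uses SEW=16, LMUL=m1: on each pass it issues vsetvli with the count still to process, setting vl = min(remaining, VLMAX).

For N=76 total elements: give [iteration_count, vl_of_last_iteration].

[iterations, last_vl] = [5, 12]

VLMAX = (256 × 1) / 16 = 16 lanes
iterations = ceil(76/16) = 5; final-pass vl = 12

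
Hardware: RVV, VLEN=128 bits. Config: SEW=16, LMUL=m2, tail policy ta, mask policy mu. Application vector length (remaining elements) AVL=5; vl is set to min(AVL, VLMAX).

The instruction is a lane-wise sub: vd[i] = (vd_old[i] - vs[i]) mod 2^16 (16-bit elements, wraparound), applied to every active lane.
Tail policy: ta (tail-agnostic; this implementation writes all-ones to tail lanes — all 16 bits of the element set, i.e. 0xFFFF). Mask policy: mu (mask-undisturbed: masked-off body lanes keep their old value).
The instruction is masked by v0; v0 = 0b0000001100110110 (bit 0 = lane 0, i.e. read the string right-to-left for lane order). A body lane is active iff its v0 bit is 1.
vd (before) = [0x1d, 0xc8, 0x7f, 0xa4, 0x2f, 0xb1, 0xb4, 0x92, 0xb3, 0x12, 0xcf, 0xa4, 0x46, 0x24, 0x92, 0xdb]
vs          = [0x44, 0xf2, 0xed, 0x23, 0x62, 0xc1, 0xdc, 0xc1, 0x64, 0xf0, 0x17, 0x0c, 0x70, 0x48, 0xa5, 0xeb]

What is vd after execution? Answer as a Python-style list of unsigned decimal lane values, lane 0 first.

vd = [29, 65494, 65426, 164, 65485, 65535, 65535, 65535, 65535, 65535, 65535, 65535, 65535, 65535, 65535, 65535]

VLMAX = (128 × 2) / 16 = 16 lanes
vl ← min(5, 16) = 5
  i=0: mask-off/keep → 29
  i=1: sub(0xc8,0xf2) → 65494
  i=2: sub(0x7f,0xed) → 65426
  i=3: mask-off/keep → 164
  i=4: sub(0x2f,0x62) → 65485
  i=5: tail/ones → 65535
  i=6: tail/ones → 65535
  i=7: tail/ones → 65535
  i=8: tail/ones → 65535
  i=9: tail/ones → 65535
  i=10: tail/ones → 65535
  i=11: tail/ones → 65535
  i=12: tail/ones → 65535
  i=13: tail/ones → 65535
  i=14: tail/ones → 65535
  i=15: tail/ones → 65535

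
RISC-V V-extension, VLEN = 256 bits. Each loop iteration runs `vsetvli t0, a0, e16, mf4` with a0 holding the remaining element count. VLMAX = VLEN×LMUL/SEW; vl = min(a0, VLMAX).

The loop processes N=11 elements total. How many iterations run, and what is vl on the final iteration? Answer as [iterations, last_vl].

lanes per group: 256·1/4/16 = 4
iterations = ceil(11/4) = 3; final-pass vl = 3

[iterations, last_vl] = [3, 3]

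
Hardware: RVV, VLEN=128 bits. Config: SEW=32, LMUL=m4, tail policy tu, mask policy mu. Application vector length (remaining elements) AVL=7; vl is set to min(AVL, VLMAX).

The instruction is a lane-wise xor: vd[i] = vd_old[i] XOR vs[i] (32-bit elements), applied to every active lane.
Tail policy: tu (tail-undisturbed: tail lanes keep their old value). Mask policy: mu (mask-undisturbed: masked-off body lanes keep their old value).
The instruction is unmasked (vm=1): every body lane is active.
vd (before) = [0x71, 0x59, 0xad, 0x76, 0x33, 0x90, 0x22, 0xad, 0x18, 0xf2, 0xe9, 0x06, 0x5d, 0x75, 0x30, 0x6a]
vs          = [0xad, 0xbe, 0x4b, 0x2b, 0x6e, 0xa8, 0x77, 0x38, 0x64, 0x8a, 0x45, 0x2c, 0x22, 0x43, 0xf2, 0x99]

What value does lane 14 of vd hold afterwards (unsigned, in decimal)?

vd[14] = 48

lanes per group: 128·4/32 = 16
AVL=7 ≤ VLMAX=16, so vl = 7
vd[0] xor(0x71,0xad) -> 0xdc
vd[1] xor(0x59,0xbe) -> 0xe7
vd[2] xor(0xad,0x4b) -> 0xe6
vd[3] xor(0x76,0x2b) -> 0x5d
vd[4] xor(0x33,0x6e) -> 0x5d
vd[5] xor(0x90,0xa8) -> 0x38
vd[6] xor(0x22,0x77) -> 0x55
vd[7] tail/keep -> 0xad
vd[8] tail/keep -> 0x18
vd[9] tail/keep -> 0xf2
vd[10] tail/keep -> 0xe9
vd[11] tail/keep -> 0x06
vd[12] tail/keep -> 0x5d
vd[13] tail/keep -> 0x75
vd[14] tail/keep -> 0x30
vd[15] tail/keep -> 0x6a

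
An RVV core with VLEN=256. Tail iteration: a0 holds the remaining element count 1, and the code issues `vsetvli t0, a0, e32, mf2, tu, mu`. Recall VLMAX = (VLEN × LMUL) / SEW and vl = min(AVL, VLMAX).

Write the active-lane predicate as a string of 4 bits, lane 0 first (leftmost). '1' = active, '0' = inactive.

VLMAX = VLEN×LMUL/SEW = 256×1/2/32 = 4
vl ← min(1, 4) = 1
bits (lane 0 leftmost): 1000

predicate = 1000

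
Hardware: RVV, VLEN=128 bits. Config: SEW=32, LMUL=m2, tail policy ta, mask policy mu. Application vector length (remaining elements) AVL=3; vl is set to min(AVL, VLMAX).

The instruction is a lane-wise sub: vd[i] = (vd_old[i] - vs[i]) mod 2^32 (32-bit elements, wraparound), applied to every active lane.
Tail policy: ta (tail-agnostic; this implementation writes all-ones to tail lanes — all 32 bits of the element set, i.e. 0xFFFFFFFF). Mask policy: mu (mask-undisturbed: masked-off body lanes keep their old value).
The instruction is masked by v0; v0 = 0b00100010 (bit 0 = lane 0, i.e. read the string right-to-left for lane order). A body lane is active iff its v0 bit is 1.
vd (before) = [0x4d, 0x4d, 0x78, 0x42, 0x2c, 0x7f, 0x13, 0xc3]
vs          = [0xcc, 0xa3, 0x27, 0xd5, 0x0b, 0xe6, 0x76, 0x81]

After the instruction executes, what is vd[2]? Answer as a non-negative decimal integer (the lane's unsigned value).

VLMAX = VLEN×LMUL/SEW = 128×2/32 = 8
AVL=3 ≤ VLMAX=8, so vl = 3
lane  0: mask-off/keep ⇒ 0x4d
lane  1: sub(0x4d,0xa3) ⇒ 0xffffffaa
lane  2: mask-off/keep ⇒ 0x78
lane  3: tail/ones ⇒ 0xffffffff
lane  4: tail/ones ⇒ 0xffffffff
lane  5: tail/ones ⇒ 0xffffffff
lane  6: tail/ones ⇒ 0xffffffff
lane  7: tail/ones ⇒ 0xffffffff

vd[2] = 120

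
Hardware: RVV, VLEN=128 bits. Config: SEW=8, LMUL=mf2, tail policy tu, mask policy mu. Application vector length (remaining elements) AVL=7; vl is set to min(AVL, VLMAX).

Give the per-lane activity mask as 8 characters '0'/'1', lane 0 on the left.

predicate = 11111110

VLMAX = (128 × 1/2) / 8 = 8 lanes
vl ← min(7, 8) = 7
bits (lane 0 leftmost): 11111110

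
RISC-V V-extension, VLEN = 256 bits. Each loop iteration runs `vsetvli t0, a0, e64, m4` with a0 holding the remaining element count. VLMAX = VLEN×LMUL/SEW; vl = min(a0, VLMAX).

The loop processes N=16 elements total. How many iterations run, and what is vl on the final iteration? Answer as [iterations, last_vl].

lanes per group: 256·4/64 = 16
N=16: ⌈16/16⌉ = 1 iters; last vl = 16 − 0×16 = 16

[iterations, last_vl] = [1, 16]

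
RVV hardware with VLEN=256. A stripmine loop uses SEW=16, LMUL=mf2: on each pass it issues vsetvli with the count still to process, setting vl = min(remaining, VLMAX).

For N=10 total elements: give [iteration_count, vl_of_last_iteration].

lanes per group: 256·1/2/16 = 8
N=10: ⌈10/8⌉ = 2 iters; last vl = 10 − 1×8 = 2

[iterations, last_vl] = [2, 2]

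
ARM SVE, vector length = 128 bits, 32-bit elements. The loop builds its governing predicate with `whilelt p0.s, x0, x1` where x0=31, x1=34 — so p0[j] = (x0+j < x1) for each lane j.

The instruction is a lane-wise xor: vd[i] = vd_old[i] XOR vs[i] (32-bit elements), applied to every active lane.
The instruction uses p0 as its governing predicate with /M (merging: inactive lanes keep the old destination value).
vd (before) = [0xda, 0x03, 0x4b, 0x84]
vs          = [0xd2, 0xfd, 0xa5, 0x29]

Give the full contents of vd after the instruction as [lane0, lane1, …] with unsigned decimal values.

lane count: 128 div 32 = 4
p0[j] = (31+j < 34); true for j=0..2 → 3 lanes set
  i=0: xor(0xda,0xd2) → 8
  i=1: xor(0x03,0xfd) → 254
  i=2: xor(0x4b,0xa5) → 238
  i=3: tail/keep → 132

vd = [8, 254, 238, 132]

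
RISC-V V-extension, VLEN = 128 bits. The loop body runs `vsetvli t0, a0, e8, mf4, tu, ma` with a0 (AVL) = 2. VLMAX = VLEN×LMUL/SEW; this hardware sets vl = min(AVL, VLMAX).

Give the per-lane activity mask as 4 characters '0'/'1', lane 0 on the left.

predicate = 1100

VLMAX = VLEN×LMUL/SEW = 128×1/4/8 = 4
AVL=2 ≤ VLMAX=4, so vl = 2
bits (lane 0 leftmost): 1100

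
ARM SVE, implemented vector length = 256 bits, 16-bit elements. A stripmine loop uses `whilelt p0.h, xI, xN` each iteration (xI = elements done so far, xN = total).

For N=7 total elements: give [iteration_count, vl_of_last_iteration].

register lanes = 256/16 = 16
7 elements at 16/iter → 1 passes, remainder 7 on the last

[iterations, last_vl] = [1, 7]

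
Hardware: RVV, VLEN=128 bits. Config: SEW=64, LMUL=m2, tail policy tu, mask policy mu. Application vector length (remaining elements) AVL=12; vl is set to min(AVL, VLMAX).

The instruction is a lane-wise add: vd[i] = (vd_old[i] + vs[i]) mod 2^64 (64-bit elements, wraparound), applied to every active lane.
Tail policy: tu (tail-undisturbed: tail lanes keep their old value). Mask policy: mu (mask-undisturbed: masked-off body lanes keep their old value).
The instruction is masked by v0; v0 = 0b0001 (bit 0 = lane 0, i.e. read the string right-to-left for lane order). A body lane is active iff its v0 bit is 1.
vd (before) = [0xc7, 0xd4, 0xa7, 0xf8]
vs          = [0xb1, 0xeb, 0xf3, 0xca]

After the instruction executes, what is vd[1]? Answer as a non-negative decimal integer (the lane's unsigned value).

vd[1] = 212

lanes per group: 128·2/64 = 4
AVL=12 > VLMAX=4, so vl = 4
[0] add(0xc7,0xb1) = 0x178
[1] mask-off/keep = 0xd4
[2] mask-off/keep = 0xa7
[3] mask-off/keep = 0xf8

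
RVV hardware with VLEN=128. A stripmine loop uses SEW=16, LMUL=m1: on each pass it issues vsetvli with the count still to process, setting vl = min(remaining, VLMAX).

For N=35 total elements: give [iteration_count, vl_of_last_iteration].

[iterations, last_vl] = [5, 3]

lanes per group: 128·1/16 = 8
N=35: ⌈35/8⌉ = 5 iters; last vl = 35 − 4×8 = 3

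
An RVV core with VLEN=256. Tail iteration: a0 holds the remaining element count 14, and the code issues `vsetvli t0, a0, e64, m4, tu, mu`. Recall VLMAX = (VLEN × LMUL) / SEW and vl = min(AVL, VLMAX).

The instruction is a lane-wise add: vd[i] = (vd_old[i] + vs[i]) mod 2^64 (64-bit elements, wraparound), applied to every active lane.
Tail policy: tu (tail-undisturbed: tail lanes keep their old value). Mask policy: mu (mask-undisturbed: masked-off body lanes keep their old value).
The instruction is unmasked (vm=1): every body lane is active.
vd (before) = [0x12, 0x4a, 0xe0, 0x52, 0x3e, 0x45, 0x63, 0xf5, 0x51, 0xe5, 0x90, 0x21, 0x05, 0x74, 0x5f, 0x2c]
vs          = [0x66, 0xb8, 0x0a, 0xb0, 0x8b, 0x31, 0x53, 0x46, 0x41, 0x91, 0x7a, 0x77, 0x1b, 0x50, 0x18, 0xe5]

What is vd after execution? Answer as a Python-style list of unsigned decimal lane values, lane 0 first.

vd = [120, 258, 234, 258, 201, 118, 182, 315, 146, 374, 266, 152, 32, 196, 95, 44]

lanes per group: 256·4/64 = 16
AVL=14 ≤ VLMAX=16, so vl = 14
lane  0: add(0x12,0x66) ⇒ 0x78
lane  1: add(0x4a,0xb8) ⇒ 0x102
lane  2: add(0xe0,0x0a) ⇒ 0xea
lane  3: add(0x52,0xb0) ⇒ 0x102
lane  4: add(0x3e,0x8b) ⇒ 0xc9
lane  5: add(0x45,0x31) ⇒ 0x76
lane  6: add(0x63,0x53) ⇒ 0xb6
lane  7: add(0xf5,0x46) ⇒ 0x13b
lane  8: add(0x51,0x41) ⇒ 0x92
lane  9: add(0xe5,0x91) ⇒ 0x176
lane 10: add(0x90,0x7a) ⇒ 0x10a
lane 11: add(0x21,0x77) ⇒ 0x98
lane 12: add(0x05,0x1b) ⇒ 0x20
lane 13: add(0x74,0x50) ⇒ 0xc4
lane 14: tail/keep ⇒ 0x5f
lane 15: tail/keep ⇒ 0x2c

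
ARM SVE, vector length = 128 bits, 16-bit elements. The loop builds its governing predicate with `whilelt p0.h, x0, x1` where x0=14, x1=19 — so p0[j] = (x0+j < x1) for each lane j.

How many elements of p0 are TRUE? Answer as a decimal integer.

vl = 5

register lanes = 128/16 = 8
active while 14+j < 19, i.e. j ∈ [0,5) capped at 8 ⇒ 5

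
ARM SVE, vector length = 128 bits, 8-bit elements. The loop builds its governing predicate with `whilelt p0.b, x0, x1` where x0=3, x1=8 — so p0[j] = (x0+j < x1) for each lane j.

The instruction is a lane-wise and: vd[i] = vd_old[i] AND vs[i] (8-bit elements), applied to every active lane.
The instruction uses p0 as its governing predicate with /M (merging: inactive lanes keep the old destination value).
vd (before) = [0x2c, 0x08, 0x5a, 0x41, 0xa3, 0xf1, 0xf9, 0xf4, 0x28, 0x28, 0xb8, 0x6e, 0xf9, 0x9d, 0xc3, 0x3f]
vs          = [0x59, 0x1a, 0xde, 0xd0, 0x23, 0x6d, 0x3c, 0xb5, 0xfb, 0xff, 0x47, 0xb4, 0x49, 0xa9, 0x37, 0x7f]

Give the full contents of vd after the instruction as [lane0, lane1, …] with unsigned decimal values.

register lanes = 128/8 = 16
active while 3+j < 8, i.e. j ∈ [0,5) capped at 16 ⇒ 5
[0] and(0x2c,0x59) = 0x08
[1] and(0x08,0x1a) = 0x08
[2] and(0x5a,0xde) = 0x5a
[3] and(0x41,0xd0) = 0x40
[4] and(0xa3,0x23) = 0x23
[5] tail/keep = 0xf1
[6] tail/keep = 0xf9
[7] tail/keep = 0xf4
[8] tail/keep = 0x28
[9] tail/keep = 0x28
[10] tail/keep = 0xb8
[11] tail/keep = 0x6e
[12] tail/keep = 0xf9
[13] tail/keep = 0x9d
[14] tail/keep = 0xc3
[15] tail/keep = 0x3f

vd = [8, 8, 90, 64, 35, 241, 249, 244, 40, 40, 184, 110, 249, 157, 195, 63]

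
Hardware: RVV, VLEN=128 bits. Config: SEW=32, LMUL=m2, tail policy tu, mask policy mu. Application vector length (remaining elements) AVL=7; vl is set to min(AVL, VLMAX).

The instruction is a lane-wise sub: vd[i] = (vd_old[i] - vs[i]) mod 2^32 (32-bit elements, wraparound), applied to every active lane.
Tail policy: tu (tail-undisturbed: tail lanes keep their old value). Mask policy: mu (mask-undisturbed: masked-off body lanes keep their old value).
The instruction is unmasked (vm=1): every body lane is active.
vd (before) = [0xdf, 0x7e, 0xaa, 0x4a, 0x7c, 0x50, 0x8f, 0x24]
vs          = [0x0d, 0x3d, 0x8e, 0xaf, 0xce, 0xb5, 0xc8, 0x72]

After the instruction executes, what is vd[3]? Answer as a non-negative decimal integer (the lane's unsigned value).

vd[3] = 4294967195

lanes per group: 128·2/32 = 8
vl ← min(7, 8) = 7
[0] sub(0xdf,0x0d) = 0xd2
[1] sub(0x7e,0x3d) = 0x41
[2] sub(0xaa,0x8e) = 0x1c
[3] sub(0x4a,0xaf) = 0xffffff9b
[4] sub(0x7c,0xce) = 0xffffffae
[5] sub(0x50,0xb5) = 0xffffff9b
[6] sub(0x8f,0xc8) = 0xffffffc7
[7] tail/keep = 0x24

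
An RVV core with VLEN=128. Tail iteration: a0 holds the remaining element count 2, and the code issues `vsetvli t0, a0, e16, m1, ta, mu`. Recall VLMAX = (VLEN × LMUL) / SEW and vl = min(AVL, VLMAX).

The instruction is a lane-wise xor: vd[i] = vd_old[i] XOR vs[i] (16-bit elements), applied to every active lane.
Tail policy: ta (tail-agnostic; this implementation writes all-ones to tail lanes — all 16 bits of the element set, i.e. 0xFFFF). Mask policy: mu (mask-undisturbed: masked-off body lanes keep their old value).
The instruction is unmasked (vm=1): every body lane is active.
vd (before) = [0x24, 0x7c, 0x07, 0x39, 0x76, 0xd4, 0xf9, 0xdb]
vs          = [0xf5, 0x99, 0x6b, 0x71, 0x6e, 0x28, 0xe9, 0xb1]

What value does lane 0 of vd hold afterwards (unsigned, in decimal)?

VLMAX = (128 × 1) / 16 = 8 lanes
vl ← min(2, 8) = 2
vd[0] xor(0x24,0xf5) -> 0xd1
vd[1] xor(0x7c,0x99) -> 0xe5
vd[2] tail/ones -> 0xffff
vd[3] tail/ones -> 0xffff
vd[4] tail/ones -> 0xffff
vd[5] tail/ones -> 0xffff
vd[6] tail/ones -> 0xffff
vd[7] tail/ones -> 0xffff

vd[0] = 209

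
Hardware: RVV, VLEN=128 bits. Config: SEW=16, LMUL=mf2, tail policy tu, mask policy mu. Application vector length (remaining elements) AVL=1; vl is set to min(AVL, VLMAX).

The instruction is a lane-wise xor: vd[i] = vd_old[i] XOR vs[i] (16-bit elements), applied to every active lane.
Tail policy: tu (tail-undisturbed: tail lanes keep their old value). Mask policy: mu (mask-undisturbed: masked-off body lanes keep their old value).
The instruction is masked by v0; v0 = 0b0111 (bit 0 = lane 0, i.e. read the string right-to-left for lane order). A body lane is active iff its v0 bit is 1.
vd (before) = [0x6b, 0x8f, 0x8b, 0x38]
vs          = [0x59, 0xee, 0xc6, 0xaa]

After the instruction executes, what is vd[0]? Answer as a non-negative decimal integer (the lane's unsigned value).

vd[0] = 50

lanes per group: 128·1/2/16 = 4
vl ← min(1, 4) = 1
vd[0] xor(0x6b,0x59) -> 0x32
vd[1] tail/keep -> 0x8f
vd[2] tail/keep -> 0x8b
vd[3] tail/keep -> 0x38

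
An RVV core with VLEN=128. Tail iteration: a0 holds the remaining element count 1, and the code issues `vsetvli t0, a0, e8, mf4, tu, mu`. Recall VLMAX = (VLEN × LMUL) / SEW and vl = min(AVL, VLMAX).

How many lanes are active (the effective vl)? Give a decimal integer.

VLMAX = (128 × 1/4) / 8 = 4 lanes
vl ← min(1, 4) = 1

vl = 1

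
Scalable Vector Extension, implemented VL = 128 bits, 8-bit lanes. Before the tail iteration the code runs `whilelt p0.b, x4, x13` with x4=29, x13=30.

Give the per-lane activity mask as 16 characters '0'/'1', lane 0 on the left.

128-bit reg / 8-bit elem → 16 lanes
p0[j] = (29+j < 30); true for j=0..0 → 1 lanes set
bits (lane 0 leftmost): 1000000000000000

predicate = 1000000000000000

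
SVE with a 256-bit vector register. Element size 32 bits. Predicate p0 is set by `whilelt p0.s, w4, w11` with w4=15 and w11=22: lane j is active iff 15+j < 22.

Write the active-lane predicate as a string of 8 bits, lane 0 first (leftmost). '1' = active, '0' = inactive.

predicate = 11111110

256-bit reg / 32-bit elem → 8 lanes
active while 15+j < 22, i.e. j ∈ [0,7) capped at 8 ⇒ 7
bits (lane 0 leftmost): 11111110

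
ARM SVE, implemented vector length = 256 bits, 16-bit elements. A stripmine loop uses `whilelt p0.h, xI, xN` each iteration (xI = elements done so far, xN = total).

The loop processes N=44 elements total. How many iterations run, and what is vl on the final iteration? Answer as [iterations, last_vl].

lane count: 256 div 16 = 16
44 elements at 16/iter → 3 passes, remainder 12 on the last

[iterations, last_vl] = [3, 12]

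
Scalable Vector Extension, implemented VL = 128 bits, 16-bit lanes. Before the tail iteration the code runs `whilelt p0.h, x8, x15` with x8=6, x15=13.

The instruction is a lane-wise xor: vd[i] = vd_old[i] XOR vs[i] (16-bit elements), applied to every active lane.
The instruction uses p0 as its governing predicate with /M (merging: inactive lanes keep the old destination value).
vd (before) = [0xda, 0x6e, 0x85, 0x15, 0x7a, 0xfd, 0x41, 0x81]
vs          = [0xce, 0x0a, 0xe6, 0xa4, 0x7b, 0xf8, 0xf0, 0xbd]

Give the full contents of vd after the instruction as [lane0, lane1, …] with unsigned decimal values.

vd = [20, 100, 99, 177, 1, 5, 177, 129]

register lanes = 128/16 = 8
p0[j] = (6+j < 13); true for j=0..6 → 7 lanes set
  i=0: xor(0xda,0xce) → 20
  i=1: xor(0x6e,0x0a) → 100
  i=2: xor(0x85,0xe6) → 99
  i=3: xor(0x15,0xa4) → 177
  i=4: xor(0x7a,0x7b) → 1
  i=5: xor(0xfd,0xf8) → 5
  i=6: xor(0x41,0xf0) → 177
  i=7: tail/keep → 129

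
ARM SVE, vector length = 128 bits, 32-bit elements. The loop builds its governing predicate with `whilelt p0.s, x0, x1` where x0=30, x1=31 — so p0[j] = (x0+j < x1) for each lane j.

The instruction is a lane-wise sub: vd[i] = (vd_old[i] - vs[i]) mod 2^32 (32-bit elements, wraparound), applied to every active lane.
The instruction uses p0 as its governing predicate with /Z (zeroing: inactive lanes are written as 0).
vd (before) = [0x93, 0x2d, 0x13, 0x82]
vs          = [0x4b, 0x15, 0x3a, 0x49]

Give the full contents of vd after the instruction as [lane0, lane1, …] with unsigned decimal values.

vd = [72, 0, 0, 0]

lane count: 128 div 32 = 4
whilelt: lane j active iff 30+j < 31 → j < 1 → 1 active
lane  0: sub(0x93,0x4b) ⇒ 0x48
lane  1: tail/zero ⇒ 0x00
lane  2: tail/zero ⇒ 0x00
lane  3: tail/zero ⇒ 0x00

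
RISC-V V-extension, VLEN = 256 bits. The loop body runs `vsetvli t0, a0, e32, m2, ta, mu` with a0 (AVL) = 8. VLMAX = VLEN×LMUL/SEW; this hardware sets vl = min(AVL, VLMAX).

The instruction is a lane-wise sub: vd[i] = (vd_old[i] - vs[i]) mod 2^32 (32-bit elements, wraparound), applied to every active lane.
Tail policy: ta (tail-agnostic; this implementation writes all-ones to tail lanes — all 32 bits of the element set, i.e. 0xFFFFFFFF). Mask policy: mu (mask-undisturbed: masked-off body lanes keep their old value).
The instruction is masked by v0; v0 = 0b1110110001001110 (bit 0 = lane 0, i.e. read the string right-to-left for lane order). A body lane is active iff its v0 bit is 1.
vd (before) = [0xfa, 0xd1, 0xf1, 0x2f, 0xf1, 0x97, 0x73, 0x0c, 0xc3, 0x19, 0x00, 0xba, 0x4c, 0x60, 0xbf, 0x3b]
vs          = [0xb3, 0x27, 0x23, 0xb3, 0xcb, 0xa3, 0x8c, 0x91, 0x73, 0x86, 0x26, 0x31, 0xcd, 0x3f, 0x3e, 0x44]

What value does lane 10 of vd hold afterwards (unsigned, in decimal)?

vd[10] = 4294967295

VLMAX = (256 × 2) / 32 = 16 lanes
vl = min(AVL, VLMAX) = min(8, 16) = 8
lane  0: mask-off/keep ⇒ 0xfa
lane  1: sub(0xd1,0x27) ⇒ 0xaa
lane  2: sub(0xf1,0x23) ⇒ 0xce
lane  3: sub(0x2f,0xb3) ⇒ 0xffffff7c
lane  4: mask-off/keep ⇒ 0xf1
lane  5: mask-off/keep ⇒ 0x97
lane  6: sub(0x73,0x8c) ⇒ 0xffffffe7
lane  7: mask-off/keep ⇒ 0x0c
lane  8: tail/ones ⇒ 0xffffffff
lane  9: tail/ones ⇒ 0xffffffff
lane 10: tail/ones ⇒ 0xffffffff
lane 11: tail/ones ⇒ 0xffffffff
lane 12: tail/ones ⇒ 0xffffffff
lane 13: tail/ones ⇒ 0xffffffff
lane 14: tail/ones ⇒ 0xffffffff
lane 15: tail/ones ⇒ 0xffffffff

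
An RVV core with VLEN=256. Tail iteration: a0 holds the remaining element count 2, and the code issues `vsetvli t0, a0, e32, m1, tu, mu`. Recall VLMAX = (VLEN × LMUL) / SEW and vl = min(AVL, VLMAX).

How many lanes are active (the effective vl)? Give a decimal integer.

lanes per group: 256·1/32 = 8
AVL=2 ≤ VLMAX=8, so vl = 2

vl = 2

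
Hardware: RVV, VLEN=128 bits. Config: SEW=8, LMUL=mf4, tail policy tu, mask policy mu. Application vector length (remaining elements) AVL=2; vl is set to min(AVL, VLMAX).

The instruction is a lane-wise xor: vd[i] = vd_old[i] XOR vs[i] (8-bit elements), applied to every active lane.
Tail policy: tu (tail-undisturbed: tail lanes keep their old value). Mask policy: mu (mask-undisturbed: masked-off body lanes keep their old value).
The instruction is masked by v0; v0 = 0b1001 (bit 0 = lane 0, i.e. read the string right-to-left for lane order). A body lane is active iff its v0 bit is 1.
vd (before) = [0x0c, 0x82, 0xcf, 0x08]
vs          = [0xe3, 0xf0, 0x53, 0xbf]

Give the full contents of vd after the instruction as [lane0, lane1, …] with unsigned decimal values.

vd = [239, 130, 207, 8]

VLMAX = VLEN×LMUL/SEW = 128×1/4/8 = 4
vl ← min(2, 4) = 2
vd[0] xor(0x0c,0xe3) -> 0xef
vd[1] mask-off/keep -> 0x82
vd[2] tail/keep -> 0xcf
vd[3] tail/keep -> 0x08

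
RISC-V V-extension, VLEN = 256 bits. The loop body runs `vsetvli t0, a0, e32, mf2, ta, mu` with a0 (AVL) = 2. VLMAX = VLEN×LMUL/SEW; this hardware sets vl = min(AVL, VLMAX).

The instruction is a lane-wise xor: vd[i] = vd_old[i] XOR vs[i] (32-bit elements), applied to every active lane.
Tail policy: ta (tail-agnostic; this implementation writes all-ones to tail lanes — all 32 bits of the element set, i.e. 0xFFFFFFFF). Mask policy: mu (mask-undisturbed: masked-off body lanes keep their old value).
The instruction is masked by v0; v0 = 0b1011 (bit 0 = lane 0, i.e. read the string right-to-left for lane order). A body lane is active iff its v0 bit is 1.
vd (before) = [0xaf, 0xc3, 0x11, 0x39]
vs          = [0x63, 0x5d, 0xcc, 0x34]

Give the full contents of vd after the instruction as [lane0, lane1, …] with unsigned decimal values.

vd = [204, 158, 4294967295, 4294967295]

lanes per group: 256·1/2/32 = 4
vl = min(AVL, VLMAX) = min(2, 4) = 2
  i=0: xor(0xaf,0x63) → 204
  i=1: xor(0xc3,0x5d) → 158
  i=2: tail/ones → 4294967295
  i=3: tail/ones → 4294967295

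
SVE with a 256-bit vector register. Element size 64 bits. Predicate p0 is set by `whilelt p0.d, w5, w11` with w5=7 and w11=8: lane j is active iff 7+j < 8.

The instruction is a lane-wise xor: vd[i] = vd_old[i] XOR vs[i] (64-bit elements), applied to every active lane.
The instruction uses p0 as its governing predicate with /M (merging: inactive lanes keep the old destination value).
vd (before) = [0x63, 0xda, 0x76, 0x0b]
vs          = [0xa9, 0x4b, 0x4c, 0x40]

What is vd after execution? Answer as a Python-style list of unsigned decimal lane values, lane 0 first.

lane count: 256 div 64 = 4
active while 7+j < 8, i.e. j ∈ [0,1) capped at 4 ⇒ 1
vd[0] xor(0x63,0xa9) -> 0xca
vd[1] tail/keep -> 0xda
vd[2] tail/keep -> 0x76
vd[3] tail/keep -> 0x0b

vd = [202, 218, 118, 11]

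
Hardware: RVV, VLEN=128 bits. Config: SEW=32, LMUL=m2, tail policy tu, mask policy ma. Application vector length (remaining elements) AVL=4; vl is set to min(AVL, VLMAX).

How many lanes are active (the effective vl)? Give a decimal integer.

vl = 4

VLMAX = VLEN×LMUL/SEW = 128×2/32 = 8
AVL=4 ≤ VLMAX=8, so vl = 4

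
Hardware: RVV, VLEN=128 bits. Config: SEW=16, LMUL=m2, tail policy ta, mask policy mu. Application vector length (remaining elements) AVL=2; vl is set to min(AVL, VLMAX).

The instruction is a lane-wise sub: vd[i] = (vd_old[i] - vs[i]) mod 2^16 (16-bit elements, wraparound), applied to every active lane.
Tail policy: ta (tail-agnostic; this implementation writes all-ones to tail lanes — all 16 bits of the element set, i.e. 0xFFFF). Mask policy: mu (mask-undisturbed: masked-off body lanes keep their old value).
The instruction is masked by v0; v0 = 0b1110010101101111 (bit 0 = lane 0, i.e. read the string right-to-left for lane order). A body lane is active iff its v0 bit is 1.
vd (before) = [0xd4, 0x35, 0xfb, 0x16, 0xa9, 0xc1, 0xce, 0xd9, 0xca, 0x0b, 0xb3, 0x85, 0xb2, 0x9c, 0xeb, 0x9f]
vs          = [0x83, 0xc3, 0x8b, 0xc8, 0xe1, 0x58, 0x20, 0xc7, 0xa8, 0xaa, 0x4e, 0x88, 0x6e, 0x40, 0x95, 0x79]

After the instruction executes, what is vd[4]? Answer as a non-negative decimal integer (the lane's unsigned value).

vd[4] = 65535

VLMAX = (128 × 2) / 16 = 16 lanes
AVL=2 ≤ VLMAX=16, so vl = 2
vd[0] sub(0xd4,0x83) -> 0x51
vd[1] sub(0x35,0xc3) -> 0xff72
vd[2] tail/ones -> 0xffff
vd[3] tail/ones -> 0xffff
vd[4] tail/ones -> 0xffff
vd[5] tail/ones -> 0xffff
vd[6] tail/ones -> 0xffff
vd[7] tail/ones -> 0xffff
vd[8] tail/ones -> 0xffff
vd[9] tail/ones -> 0xffff
vd[10] tail/ones -> 0xffff
vd[11] tail/ones -> 0xffff
vd[12] tail/ones -> 0xffff
vd[13] tail/ones -> 0xffff
vd[14] tail/ones -> 0xffff
vd[15] tail/ones -> 0xffff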